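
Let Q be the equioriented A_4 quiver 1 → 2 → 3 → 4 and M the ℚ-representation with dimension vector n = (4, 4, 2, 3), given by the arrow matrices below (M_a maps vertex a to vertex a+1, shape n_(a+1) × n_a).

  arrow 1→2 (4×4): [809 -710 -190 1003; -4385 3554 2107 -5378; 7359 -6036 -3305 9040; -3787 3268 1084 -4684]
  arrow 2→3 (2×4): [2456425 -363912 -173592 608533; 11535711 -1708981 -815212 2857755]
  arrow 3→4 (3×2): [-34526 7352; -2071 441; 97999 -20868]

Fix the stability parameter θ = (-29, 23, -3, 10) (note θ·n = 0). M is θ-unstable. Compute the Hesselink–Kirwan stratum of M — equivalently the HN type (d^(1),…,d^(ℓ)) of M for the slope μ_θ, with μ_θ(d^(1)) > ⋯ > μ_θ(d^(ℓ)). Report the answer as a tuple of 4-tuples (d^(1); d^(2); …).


Barcode: M ≅ I[1,2]^2, I[1,4]^2, I[4,4]. HN layers by μ_θ (3 steps, strictly decreasing):
  μ^(1)=23; μ^(2)=10; μ^(3)=-29

((0, 2, 0, 0); (0, 2, 2, 3); (4, 0, 0, 0))


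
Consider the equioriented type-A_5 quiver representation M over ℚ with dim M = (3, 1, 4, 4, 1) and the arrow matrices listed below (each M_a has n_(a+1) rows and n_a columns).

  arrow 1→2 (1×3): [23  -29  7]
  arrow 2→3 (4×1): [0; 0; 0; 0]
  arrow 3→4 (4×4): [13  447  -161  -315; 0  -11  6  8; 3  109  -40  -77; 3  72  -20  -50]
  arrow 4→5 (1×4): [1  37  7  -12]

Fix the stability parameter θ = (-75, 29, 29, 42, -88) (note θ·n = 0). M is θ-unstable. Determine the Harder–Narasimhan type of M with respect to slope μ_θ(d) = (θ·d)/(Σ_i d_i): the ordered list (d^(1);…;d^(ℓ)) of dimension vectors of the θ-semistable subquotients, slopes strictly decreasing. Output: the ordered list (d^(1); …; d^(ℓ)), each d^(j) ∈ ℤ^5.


Via rank(M_{q-1}∘⋯∘M_p): M ≅ I[1,1]^2, I[1,2], I[3,4]^3, I[3,5].
μ_θ-semistable layers: μ^(1)=42; μ^(2)=29; μ^(3)=-17/3; μ^(4)=-75

((0, 0, 0, 3, 0); (0, 1, 3, 0, 0); (0, 0, 1, 1, 1); (3, 0, 0, 0, 0))


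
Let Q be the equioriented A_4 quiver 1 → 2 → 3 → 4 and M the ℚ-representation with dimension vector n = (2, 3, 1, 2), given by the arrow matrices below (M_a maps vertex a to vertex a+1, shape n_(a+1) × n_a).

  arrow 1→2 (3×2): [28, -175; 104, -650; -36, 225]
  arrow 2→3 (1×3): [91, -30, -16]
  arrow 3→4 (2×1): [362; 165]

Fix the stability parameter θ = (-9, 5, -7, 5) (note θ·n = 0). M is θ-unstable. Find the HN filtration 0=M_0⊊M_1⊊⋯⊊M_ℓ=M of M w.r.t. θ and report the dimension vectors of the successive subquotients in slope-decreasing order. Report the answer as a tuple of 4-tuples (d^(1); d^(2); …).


Via rank(M_{q-1}∘⋯∘M_p): M ≅ I[1,1], I[1,4], I[2,2]^2, I[4,4].
μ_θ-semistable layers: μ^(1)=5; μ^(2)=-1; μ^(3)=-9

((0, 2, 0, 2); (0, 1, 1, 0); (2, 0, 0, 0))


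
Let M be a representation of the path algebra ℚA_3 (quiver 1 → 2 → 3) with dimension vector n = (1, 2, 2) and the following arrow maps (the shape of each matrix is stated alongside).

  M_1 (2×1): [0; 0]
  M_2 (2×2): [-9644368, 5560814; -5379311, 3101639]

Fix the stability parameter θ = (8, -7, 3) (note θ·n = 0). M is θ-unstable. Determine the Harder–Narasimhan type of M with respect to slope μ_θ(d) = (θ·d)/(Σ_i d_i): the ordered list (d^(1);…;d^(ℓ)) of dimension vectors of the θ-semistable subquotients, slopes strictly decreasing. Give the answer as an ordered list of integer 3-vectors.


Interval decomposition of M: I[1,1], I[2,3]^2.
HN type (ℓ=3): μ^(1)=8; μ^(2)=3; μ^(3)=-7

((1, 0, 0); (0, 0, 2); (0, 2, 0))


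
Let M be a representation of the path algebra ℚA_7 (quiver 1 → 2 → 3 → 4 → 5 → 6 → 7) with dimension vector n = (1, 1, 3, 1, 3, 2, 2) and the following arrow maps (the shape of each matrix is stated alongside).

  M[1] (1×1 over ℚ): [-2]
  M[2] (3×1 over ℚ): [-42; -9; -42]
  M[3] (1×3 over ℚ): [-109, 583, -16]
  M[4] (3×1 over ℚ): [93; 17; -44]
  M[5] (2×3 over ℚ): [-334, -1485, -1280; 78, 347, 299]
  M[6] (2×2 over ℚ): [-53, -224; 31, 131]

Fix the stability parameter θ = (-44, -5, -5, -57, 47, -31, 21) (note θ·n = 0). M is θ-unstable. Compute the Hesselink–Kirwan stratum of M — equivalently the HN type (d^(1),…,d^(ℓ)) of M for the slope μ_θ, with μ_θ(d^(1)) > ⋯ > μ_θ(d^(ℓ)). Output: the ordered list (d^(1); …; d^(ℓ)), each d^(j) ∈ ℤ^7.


Interval decomposition of M: I[1,7], I[3,3]^2, I[5,5], I[5,7].
HN type (ℓ=6): μ^(1)=47; μ^(2)=21; μ^(3)=8; μ^(4)=-5; μ^(5)=-67/3; μ^(6)=-44

((0, 0, 0, 0, 1, 0, 0); (0, 0, 0, 0, 0, 0, 2); (0, 0, 0, 0, 2, 2, 0); (0, 0, 2, 0, 0, 0, 0); (0, 1, 1, 1, 0, 0, 0); (1, 0, 0, 0, 0, 0, 0))


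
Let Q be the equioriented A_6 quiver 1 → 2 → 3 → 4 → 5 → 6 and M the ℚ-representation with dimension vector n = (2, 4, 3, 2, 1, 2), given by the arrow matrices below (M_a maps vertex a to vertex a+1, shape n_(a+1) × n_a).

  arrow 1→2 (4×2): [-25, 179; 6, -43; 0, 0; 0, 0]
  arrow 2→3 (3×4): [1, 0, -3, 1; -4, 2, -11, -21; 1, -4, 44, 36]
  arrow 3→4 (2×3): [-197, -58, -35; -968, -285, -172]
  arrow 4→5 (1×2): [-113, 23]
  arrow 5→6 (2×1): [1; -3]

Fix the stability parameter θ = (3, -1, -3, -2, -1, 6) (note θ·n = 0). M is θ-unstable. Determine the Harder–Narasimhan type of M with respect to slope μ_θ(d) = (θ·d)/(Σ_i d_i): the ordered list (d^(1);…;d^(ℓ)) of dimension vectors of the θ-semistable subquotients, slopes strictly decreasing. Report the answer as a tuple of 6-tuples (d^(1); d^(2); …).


Via rank(M_{q-1}∘⋯∘M_p): M ≅ I[1,3], I[1,6], I[2,2], I[2,4], I[6,6].
μ_θ-semistable layers: μ^(1)=6; μ^(2)=-1/3; μ^(3)=-4/5; μ^(4)=-1; μ^(5)=-2

((0, 0, 0, 0, 0, 2); (1, 1, 1, 0, 0, 0); (1, 1, 1, 1, 1, 0); (0, 1, 0, 0, 0, 0); (0, 1, 1, 1, 0, 0))


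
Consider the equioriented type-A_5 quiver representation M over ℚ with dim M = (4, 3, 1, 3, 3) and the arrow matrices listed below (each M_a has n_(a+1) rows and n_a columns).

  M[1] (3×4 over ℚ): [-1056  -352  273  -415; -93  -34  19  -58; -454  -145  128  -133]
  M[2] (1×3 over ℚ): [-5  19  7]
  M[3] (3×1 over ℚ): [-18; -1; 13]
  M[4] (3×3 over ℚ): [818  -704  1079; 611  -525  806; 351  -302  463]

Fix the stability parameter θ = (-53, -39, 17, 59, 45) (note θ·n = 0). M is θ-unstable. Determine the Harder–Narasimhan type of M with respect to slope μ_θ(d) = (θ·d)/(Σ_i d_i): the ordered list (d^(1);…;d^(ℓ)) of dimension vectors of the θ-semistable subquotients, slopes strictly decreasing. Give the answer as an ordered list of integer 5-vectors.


Interval decomposition of M: I[1,1], I[1,2]^2, I[1,5], I[4,5]^2.
HN type (ℓ=4): μ^(1)=52; μ^(2)=17; μ^(3)=-39; μ^(4)=-53

((0, 0, 0, 3, 3); (0, 0, 1, 0, 0); (0, 3, 0, 0, 0); (4, 0, 0, 0, 0))


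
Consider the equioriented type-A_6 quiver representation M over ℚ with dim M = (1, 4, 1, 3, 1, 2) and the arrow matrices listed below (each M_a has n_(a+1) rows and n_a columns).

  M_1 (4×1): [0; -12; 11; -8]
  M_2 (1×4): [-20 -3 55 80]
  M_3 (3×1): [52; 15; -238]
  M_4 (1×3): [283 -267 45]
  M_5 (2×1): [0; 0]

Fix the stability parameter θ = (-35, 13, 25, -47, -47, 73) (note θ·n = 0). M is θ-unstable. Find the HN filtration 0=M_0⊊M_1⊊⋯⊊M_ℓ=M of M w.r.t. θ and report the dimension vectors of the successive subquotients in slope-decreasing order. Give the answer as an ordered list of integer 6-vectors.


Via rank(M_{q-1}∘⋯∘M_p): M ≅ I[1,5], I[2,2]^3, I[4,4]^2, I[6,6]^2.
μ_θ-semistable layers: μ^(1)=73; μ^(2)=13; μ^(3)=-14; μ^(4)=-35; μ^(5)=-47

((0, 0, 0, 0, 0, 2); (0, 3, 0, 0, 0, 0); (0, 1, 1, 1, 1, 0); (1, 0, 0, 0, 0, 0); (0, 0, 0, 2, 0, 0))


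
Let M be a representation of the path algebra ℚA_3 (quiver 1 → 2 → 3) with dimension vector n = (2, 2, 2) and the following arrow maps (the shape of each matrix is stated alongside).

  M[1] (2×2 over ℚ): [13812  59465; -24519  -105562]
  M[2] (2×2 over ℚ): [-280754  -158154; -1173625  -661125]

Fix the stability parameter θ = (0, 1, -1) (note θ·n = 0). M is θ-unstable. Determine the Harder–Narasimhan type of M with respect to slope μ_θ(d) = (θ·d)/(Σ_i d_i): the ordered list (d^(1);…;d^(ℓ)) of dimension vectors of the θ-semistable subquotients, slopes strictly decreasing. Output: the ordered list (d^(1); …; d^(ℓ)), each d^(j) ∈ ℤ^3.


Via rank(M_{q-1}∘⋯∘M_p): M ≅ I[1,2], I[1,3], I[3,3].
μ_θ-semistable layers: μ^(1)=1; μ^(2)=0; μ^(3)=-1

((0, 1, 0); (2, 1, 1); (0, 0, 1))


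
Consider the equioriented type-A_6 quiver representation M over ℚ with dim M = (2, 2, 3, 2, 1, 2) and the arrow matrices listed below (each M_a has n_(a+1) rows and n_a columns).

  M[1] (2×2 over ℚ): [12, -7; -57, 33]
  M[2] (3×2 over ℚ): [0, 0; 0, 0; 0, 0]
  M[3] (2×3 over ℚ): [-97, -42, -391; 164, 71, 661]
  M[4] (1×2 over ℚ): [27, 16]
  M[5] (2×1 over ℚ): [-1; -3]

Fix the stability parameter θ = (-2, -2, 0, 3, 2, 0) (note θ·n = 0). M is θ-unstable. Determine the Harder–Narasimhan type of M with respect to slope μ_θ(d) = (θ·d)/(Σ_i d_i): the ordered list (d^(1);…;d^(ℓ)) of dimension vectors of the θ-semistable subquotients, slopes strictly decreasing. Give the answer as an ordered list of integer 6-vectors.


Barcode: M ≅ I[1,2]^2, I[3,3], I[3,4], I[3,6], I[6,6]. HN layers by μ_θ (4 steps, strictly decreasing):
  μ^(1)=3; μ^(2)=5/3; μ^(3)=0; μ^(4)=-2

((0, 0, 0, 1, 0, 0); (0, 0, 0, 1, 1, 1); (0, 0, 3, 0, 0, 1); (2, 2, 0, 0, 0, 0))


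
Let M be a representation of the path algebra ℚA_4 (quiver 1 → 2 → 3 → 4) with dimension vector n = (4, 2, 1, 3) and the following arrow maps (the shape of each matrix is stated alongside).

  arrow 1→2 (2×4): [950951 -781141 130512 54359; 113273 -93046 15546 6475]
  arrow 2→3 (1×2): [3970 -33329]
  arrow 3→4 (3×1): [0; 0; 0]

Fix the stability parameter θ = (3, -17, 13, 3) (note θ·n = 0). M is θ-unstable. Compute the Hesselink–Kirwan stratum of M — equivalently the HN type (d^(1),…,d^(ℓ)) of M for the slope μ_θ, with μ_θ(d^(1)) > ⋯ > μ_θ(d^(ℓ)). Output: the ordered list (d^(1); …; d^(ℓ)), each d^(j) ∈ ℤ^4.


Via rank(M_{q-1}∘⋯∘M_p): M ≅ I[1,1]^2, I[1,2], I[1,3], I[4,4]^3.
μ_θ-semistable layers: μ^(1)=13; μ^(2)=3; μ^(3)=-7

((0, 0, 1, 0); (2, 0, 0, 3); (2, 2, 0, 0))


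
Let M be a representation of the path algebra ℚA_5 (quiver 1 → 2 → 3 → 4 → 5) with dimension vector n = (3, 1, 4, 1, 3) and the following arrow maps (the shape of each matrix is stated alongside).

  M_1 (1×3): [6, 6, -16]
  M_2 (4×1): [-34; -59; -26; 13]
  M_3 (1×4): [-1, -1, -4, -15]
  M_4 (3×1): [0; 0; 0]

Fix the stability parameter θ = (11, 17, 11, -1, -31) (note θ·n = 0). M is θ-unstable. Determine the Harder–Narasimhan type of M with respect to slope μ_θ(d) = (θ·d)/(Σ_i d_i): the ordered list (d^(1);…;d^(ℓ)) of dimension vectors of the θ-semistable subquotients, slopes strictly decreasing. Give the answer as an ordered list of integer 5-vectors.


Interval decomposition of M: I[1,1]^2, I[1,4], I[3,3]^3, I[5,5]^3.
HN type (ℓ=3): μ^(1)=11; μ^(2)=19/2; μ^(3)=-31

((2, 0, 3, 0, 0); (1, 1, 1, 1, 0); (0, 0, 0, 0, 3))


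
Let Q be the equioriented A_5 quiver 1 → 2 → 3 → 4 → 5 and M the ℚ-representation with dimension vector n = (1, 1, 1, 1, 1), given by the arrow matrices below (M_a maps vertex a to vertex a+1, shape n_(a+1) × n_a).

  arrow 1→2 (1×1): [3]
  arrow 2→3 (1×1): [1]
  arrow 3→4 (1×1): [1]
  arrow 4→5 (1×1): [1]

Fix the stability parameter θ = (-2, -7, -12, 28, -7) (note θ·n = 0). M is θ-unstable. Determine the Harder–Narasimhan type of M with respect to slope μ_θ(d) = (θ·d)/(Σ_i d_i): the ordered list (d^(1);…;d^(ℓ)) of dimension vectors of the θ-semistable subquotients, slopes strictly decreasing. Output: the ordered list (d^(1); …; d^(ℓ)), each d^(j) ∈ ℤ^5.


Interval decomposition of M: I[1,5].
HN type (ℓ=2): μ^(1)=21/2; μ^(2)=-7

((0, 0, 0, 1, 1); (1, 1, 1, 0, 0))


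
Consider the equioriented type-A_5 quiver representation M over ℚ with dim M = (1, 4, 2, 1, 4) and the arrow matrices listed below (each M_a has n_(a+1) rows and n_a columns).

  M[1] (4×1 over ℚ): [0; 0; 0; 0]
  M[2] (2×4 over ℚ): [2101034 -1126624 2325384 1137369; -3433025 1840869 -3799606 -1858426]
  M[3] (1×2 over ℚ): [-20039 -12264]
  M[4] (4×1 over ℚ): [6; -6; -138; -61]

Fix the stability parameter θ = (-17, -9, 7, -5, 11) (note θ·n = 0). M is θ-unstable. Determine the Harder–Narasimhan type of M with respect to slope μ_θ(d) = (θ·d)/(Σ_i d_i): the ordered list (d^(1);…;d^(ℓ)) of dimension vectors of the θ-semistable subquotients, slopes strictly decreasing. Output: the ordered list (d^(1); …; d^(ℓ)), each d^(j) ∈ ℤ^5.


Barcode: M ≅ I[1,1], I[2,2]^2, I[2,3], I[2,5], I[5,5]^3. HN layers by μ_θ (5 steps, strictly decreasing):
  μ^(1)=11; μ^(2)=7; μ^(3)=1; μ^(4)=-9; μ^(5)=-17

((0, 0, 0, 0, 4); (0, 0, 1, 0, 0); (0, 0, 1, 1, 0); (0, 4, 0, 0, 0); (1, 0, 0, 0, 0))


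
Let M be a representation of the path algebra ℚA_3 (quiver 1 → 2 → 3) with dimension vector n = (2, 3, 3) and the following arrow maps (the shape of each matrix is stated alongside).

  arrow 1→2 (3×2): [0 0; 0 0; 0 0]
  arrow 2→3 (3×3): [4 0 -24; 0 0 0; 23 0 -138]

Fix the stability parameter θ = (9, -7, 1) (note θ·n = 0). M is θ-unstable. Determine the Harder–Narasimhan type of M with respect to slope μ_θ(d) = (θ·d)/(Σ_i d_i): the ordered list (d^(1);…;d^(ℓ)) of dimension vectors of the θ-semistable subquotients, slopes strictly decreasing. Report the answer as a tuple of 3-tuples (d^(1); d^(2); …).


Barcode: M ≅ I[1,1]^2, I[2,2]^2, I[2,3], I[3,3]^2. HN layers by μ_θ (3 steps, strictly decreasing):
  μ^(1)=9; μ^(2)=1; μ^(3)=-7

((2, 0, 0); (0, 0, 3); (0, 3, 0))


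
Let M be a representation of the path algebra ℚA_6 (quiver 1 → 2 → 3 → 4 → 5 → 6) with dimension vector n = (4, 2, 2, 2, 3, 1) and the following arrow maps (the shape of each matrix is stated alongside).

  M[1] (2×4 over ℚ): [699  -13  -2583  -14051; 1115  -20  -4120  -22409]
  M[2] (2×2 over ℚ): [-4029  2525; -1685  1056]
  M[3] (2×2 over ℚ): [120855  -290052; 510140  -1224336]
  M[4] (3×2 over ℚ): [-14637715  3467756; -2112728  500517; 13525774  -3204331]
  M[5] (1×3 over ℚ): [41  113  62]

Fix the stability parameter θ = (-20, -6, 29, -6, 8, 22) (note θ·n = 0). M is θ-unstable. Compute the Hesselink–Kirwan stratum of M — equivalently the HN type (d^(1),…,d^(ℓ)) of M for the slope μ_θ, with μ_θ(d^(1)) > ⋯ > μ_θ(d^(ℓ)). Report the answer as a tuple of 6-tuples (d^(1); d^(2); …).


Barcode: M ≅ I[1,1]^2, I[1,3], I[1,6], I[4,5], I[5,5]. HN layers by μ_θ (6 steps, strictly decreasing):
  μ^(1)=29; μ^(2)=22; μ^(3)=31/3; μ^(4)=8; μ^(5)=-6; μ^(6)=-20

((0, 0, 1, 0, 0, 0); (0, 0, 0, 0, 0, 1); (0, 0, 1, 1, 1, 0); (0, 0, 0, 0, 2, 0); (0, 2, 0, 1, 0, 0); (4, 0, 0, 0, 0, 0))


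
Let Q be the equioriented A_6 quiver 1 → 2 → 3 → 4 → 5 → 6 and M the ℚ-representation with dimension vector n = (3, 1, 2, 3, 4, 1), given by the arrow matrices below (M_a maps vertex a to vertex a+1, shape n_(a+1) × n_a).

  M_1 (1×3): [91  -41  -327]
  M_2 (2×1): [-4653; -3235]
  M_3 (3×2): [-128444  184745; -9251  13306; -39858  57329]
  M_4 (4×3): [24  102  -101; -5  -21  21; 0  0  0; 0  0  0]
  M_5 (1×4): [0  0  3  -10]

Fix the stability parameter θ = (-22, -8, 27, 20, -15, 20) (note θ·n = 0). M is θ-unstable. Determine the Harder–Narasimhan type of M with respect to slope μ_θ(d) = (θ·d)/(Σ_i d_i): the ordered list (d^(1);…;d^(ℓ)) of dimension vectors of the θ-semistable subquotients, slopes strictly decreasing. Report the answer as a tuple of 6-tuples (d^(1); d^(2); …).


Interval decomposition of M: I[1,1]^2, I[1,5], I[3,5], I[4,4], I[5,5], I[5,6].
HN type (ℓ=5): μ^(1)=20; μ^(2)=32/3; μ^(3)=-8; μ^(4)=-15; μ^(5)=-22

((0, 0, 0, 1, 0, 1); (0, 0, 2, 2, 2, 0); (0, 1, 0, 0, 0, 0); (0, 0, 0, 0, 2, 0); (3, 0, 0, 0, 0, 0))


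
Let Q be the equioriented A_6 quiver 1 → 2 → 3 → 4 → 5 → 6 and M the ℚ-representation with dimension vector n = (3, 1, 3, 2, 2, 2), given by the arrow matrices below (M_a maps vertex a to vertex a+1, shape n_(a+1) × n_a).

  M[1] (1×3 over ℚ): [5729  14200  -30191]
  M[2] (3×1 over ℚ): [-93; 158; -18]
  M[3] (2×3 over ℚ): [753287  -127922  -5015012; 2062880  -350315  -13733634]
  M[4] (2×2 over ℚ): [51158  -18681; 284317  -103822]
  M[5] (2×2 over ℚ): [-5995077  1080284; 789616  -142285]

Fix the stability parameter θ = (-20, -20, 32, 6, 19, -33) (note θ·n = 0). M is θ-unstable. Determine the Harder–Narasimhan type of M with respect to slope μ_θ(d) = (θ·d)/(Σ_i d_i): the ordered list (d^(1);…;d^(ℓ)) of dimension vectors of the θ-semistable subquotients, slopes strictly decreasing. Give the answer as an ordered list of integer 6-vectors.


Interval decomposition of M: I[1,1]^2, I[1,6], I[3,3], I[3,6].
HN type (ℓ=3): μ^(1)=32; μ^(2)=6; μ^(3)=-20

((0, 0, 1, 0, 0, 0); (0, 0, 2, 2, 2, 2); (3, 1, 0, 0, 0, 0))


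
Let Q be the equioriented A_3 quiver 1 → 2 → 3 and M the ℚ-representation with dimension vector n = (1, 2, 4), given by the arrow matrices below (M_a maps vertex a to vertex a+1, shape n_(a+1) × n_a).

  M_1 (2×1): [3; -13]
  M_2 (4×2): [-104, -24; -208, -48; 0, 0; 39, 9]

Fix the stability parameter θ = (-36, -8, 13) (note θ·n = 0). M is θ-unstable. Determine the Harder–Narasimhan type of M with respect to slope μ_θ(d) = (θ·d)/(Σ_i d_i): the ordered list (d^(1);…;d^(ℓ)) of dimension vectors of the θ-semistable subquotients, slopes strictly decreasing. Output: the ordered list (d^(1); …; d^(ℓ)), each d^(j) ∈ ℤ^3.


Barcode: M ≅ I[1,2], I[2,3], I[3,3]^3. HN layers by μ_θ (3 steps, strictly decreasing):
  μ^(1)=13; μ^(2)=-8; μ^(3)=-36

((0, 0, 4); (0, 2, 0); (1, 0, 0))


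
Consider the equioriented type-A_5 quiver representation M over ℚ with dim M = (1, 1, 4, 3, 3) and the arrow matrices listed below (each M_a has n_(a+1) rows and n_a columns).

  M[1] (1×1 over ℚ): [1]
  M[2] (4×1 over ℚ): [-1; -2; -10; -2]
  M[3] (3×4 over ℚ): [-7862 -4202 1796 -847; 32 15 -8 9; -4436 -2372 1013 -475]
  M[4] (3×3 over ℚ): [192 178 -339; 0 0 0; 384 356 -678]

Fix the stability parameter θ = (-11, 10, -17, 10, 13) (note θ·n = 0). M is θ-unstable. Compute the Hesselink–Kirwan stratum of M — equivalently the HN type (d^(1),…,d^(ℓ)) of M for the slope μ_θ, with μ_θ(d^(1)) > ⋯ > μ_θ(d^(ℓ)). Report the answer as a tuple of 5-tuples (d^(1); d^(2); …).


Via rank(M_{q-1}∘⋯∘M_p): M ≅ I[1,3], I[3,4]^2, I[3,5], I[5,5]^2.
μ_θ-semistable layers: μ^(1)=13; μ^(2)=10; μ^(3)=-7/2; μ^(4)=-11; μ^(5)=-17

((0, 0, 0, 0, 3); (0, 0, 0, 3, 0); (0, 1, 1, 0, 0); (1, 0, 0, 0, 0); (0, 0, 3, 0, 0))


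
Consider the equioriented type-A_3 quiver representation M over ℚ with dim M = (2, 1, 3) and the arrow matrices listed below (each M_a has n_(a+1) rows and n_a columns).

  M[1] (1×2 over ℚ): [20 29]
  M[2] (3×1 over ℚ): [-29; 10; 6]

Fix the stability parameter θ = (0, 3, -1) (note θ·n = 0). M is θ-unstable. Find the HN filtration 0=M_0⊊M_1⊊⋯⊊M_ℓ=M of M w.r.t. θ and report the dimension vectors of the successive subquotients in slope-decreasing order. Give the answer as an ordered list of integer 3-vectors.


Interval decomposition of M: I[1,1], I[1,3], I[3,3]^2.
HN type (ℓ=3): μ^(1)=1; μ^(2)=0; μ^(3)=-1

((0, 1, 1); (2, 0, 0); (0, 0, 2))


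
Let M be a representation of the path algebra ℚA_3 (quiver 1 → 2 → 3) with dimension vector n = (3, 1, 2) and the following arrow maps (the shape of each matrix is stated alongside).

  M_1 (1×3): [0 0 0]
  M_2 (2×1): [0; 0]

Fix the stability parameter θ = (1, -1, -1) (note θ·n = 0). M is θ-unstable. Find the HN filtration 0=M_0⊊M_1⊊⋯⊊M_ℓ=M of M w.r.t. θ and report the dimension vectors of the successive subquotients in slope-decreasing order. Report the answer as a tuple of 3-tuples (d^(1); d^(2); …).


Barcode: M ≅ I[1,1]^3, I[2,2], I[3,3]^2. HN layers by μ_θ (2 steps, strictly decreasing):
  μ^(1)=1; μ^(2)=-1

((3, 0, 0); (0, 1, 2))


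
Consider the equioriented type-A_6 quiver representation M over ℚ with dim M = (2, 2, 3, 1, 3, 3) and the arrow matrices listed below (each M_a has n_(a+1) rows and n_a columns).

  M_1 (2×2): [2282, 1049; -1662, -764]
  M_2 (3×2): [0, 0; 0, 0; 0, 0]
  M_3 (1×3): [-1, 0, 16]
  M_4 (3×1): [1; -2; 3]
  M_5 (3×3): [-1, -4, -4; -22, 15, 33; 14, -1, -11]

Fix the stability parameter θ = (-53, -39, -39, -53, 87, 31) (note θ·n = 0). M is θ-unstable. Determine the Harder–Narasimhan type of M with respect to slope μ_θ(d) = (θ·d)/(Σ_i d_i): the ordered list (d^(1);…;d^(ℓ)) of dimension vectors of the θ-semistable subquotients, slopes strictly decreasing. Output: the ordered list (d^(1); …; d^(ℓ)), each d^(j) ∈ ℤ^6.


Via rank(M_{q-1}∘⋯∘M_p): M ≅ I[1,2]^2, I[3,3]^2, I[3,6], I[5,6]^2.
μ_θ-semistable layers: μ^(1)=59; μ^(2)=-39; μ^(3)=-46; μ^(4)=-53

((0, 0, 0, 0, 3, 3); (0, 2, 2, 0, 0, 0); (0, 0, 1, 1, 0, 0); (2, 0, 0, 0, 0, 0))


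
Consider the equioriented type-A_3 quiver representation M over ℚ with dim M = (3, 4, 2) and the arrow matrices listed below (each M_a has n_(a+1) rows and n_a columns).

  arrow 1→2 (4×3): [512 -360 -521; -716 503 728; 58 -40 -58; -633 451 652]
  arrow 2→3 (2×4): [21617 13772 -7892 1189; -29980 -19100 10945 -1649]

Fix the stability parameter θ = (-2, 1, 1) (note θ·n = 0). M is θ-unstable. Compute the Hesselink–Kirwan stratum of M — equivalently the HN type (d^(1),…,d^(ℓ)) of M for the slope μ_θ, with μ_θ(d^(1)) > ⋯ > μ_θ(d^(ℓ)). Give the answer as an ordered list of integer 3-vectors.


Via rank(M_{q-1}∘⋯∘M_p): M ≅ I[1,2], I[1,3]^2, I[2,2].
μ_θ-semistable layers: μ^(1)=1; μ^(2)=-2

((0, 4, 2); (3, 0, 0))


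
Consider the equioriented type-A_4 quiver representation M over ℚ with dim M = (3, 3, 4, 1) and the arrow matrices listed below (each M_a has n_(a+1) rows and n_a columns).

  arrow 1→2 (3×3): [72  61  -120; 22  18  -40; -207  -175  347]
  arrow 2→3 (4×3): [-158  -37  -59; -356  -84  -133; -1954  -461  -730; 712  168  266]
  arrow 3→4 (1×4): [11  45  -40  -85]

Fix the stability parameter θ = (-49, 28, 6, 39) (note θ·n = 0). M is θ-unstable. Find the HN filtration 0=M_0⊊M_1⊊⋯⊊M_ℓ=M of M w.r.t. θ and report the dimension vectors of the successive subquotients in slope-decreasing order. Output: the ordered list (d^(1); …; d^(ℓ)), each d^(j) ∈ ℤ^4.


Via rank(M_{q-1}∘⋯∘M_p): M ≅ I[1,2], I[1,3], I[1,4], I[3,3]^2.
μ_θ-semistable layers: μ^(1)=39; μ^(2)=28; μ^(3)=17; μ^(4)=6; μ^(5)=-49

((0, 0, 0, 1); (0, 1, 0, 0); (0, 2, 2, 0); (0, 0, 2, 0); (3, 0, 0, 0))


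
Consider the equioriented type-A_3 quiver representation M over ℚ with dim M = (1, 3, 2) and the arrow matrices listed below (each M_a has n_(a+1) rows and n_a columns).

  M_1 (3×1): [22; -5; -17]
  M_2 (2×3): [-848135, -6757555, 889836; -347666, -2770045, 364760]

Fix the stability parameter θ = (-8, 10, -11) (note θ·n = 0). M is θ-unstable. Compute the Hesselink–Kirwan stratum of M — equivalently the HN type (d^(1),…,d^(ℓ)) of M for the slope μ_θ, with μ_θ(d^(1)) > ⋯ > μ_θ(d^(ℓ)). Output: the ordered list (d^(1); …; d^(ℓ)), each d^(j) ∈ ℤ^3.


Via rank(M_{q-1}∘⋯∘M_p): M ≅ I[1,3], I[2,2], I[2,3].
μ_θ-semistable layers: μ^(1)=10; μ^(2)=-1/2; μ^(3)=-8

((0, 1, 0); (0, 2, 2); (1, 0, 0))


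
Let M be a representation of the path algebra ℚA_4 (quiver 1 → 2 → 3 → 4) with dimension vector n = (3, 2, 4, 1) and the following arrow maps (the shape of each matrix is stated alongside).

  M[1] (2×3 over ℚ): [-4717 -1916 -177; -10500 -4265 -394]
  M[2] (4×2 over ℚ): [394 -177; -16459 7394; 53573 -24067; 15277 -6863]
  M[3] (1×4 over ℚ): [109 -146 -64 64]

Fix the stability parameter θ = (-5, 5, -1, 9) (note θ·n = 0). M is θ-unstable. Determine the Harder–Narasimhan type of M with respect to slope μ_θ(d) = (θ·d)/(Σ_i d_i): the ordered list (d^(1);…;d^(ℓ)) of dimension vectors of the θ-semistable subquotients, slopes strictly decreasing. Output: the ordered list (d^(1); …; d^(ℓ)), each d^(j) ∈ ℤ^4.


Barcode: M ≅ I[1,1], I[1,3], I[1,4], I[3,3]^2. HN layers by μ_θ (4 steps, strictly decreasing):
  μ^(1)=9; μ^(2)=2; μ^(3)=-1; μ^(4)=-5

((0, 0, 0, 1); (0, 2, 2, 0); (0, 0, 2, 0); (3, 0, 0, 0))


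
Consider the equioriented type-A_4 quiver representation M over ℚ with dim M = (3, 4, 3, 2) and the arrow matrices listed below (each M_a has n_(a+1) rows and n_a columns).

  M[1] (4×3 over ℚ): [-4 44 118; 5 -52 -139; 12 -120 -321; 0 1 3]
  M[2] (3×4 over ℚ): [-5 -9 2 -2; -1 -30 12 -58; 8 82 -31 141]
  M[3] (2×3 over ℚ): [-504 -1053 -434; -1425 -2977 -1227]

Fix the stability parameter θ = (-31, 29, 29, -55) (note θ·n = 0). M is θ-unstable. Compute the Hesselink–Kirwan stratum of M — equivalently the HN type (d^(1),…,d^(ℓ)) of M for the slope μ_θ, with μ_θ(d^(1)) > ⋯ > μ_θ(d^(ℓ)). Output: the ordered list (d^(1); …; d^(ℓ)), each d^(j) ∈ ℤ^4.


Interval decomposition of M: I[1,3], I[1,4]^2, I[2,2].
HN type (ℓ=3): μ^(1)=29; μ^(2)=1; μ^(3)=-31

((0, 2, 1, 0); (0, 2, 2, 2); (3, 0, 0, 0))


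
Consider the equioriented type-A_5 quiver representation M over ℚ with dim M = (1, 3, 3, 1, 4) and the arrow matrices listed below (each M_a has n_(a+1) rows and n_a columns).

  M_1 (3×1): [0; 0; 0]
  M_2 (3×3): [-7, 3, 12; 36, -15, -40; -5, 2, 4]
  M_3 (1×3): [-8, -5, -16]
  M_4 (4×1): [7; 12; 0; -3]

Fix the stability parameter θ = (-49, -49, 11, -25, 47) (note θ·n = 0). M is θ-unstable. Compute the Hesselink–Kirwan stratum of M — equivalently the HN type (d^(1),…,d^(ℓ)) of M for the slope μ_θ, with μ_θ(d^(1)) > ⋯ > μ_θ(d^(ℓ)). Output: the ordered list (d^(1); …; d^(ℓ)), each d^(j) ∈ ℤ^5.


Interval decomposition of M: I[1,1], I[2,3]^2, I[2,5], I[5,5]^3.
HN type (ℓ=4): μ^(1)=47; μ^(2)=11; μ^(3)=-7; μ^(4)=-49

((0, 0, 0, 0, 4); (0, 0, 2, 0, 0); (0, 0, 1, 1, 0); (1, 3, 0, 0, 0))


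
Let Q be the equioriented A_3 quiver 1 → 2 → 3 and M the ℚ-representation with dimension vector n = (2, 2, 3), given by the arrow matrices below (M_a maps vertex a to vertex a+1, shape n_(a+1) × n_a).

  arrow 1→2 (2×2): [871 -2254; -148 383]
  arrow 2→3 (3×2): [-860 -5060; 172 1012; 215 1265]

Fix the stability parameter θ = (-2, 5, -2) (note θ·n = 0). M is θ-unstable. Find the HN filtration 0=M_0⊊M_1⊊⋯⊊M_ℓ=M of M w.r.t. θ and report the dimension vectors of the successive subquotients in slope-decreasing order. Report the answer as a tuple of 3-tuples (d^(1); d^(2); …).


Interval decomposition of M: I[1,2], I[1,3], I[3,3]^2.
HN type (ℓ=3): μ^(1)=5; μ^(2)=3/2; μ^(3)=-2

((0, 1, 0); (0, 1, 1); (2, 0, 2))


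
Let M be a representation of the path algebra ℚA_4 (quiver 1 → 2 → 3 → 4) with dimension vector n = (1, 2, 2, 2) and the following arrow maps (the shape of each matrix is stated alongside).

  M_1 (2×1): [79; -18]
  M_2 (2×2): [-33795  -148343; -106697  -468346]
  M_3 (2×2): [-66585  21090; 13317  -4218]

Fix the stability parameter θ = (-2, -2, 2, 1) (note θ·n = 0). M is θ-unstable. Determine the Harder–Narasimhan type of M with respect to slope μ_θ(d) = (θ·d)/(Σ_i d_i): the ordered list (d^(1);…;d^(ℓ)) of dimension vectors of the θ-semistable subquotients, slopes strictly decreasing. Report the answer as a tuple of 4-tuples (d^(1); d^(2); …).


Via rank(M_{q-1}∘⋯∘M_p): M ≅ I[1,4], I[2,3], I[4,4].
μ_θ-semistable layers: μ^(1)=2; μ^(2)=3/2; μ^(3)=1; μ^(4)=-2

((0, 0, 1, 0); (0, 0, 1, 1); (0, 0, 0, 1); (1, 2, 0, 0))


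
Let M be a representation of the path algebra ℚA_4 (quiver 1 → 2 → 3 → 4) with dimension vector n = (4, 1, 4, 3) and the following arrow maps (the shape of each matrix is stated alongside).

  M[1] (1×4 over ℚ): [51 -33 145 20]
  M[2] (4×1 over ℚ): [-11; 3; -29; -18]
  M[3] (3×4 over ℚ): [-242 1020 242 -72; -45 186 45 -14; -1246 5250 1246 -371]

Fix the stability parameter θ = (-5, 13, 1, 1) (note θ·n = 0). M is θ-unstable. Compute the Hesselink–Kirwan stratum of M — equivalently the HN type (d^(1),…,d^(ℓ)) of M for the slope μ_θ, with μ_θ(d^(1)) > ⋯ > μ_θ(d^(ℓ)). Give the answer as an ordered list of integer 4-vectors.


Interval decomposition of M: I[1,1]^3, I[1,3], I[3,3], I[3,4]^2, I[4,4].
HN type (ℓ=3): μ^(1)=7; μ^(2)=1; μ^(3)=-5

((0, 1, 1, 0); (0, 0, 3, 3); (4, 0, 0, 0))


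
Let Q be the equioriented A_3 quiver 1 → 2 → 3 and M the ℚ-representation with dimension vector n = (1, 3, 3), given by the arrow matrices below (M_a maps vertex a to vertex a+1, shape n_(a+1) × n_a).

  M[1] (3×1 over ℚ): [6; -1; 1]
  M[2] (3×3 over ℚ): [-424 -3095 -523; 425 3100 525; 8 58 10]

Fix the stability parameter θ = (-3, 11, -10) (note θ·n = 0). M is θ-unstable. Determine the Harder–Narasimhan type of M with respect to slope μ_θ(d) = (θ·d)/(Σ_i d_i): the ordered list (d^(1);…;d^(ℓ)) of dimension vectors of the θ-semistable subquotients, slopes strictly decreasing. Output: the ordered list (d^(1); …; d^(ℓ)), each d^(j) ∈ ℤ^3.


Via rank(M_{q-1}∘⋯∘M_p): M ≅ I[1,3], I[2,2], I[2,3], I[3,3].
μ_θ-semistable layers: μ^(1)=11; μ^(2)=1/2; μ^(3)=-3; μ^(4)=-10

((0, 1, 0); (0, 2, 2); (1, 0, 0); (0, 0, 1))


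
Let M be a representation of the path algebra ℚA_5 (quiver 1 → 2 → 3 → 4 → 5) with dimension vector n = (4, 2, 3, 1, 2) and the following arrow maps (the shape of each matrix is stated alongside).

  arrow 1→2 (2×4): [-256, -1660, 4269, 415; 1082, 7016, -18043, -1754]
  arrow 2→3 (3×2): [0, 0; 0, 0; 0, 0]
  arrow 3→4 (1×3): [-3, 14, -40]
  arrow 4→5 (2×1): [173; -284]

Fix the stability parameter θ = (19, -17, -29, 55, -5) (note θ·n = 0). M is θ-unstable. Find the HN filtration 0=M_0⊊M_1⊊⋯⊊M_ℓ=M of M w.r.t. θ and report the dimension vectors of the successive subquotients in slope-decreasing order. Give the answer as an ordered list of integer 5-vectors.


Via rank(M_{q-1}∘⋯∘M_p): M ≅ I[1,1]^2, I[1,2]^2, I[3,3]^2, I[3,5], I[5,5].
μ_θ-semistable layers: μ^(1)=25; μ^(2)=19; μ^(3)=1; μ^(4)=-5; μ^(5)=-29

((0, 0, 0, 1, 1); (2, 0, 0, 0, 0); (2, 2, 0, 0, 0); (0, 0, 0, 0, 1); (0, 0, 3, 0, 0))


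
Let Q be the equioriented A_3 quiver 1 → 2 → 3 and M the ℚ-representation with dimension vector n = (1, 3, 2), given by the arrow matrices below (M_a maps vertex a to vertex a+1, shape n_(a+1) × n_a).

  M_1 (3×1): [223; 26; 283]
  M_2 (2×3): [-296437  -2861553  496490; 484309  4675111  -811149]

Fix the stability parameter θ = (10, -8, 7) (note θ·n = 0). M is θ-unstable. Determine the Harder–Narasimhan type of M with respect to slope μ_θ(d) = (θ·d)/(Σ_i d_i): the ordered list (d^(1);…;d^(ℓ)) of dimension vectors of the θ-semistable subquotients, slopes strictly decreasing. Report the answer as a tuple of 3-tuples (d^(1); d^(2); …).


Interval decomposition of M: I[1,3], I[2,2], I[2,3].
HN type (ℓ=3): μ^(1)=7; μ^(2)=1; μ^(3)=-8

((0, 0, 2); (1, 1, 0); (0, 2, 0))


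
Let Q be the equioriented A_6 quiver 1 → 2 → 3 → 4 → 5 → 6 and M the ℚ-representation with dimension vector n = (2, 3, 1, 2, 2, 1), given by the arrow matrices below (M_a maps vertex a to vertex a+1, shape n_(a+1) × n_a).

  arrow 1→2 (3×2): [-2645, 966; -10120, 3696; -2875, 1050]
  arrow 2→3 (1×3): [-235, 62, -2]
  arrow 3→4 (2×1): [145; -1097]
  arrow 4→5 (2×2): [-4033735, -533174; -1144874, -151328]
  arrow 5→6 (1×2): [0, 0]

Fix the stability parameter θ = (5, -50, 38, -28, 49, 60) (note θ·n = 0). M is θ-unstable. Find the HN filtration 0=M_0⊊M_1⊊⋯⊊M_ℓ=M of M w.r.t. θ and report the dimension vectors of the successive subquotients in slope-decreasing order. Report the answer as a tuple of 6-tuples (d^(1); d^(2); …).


Barcode: M ≅ I[1,1], I[1,5], I[2,2]^2, I[4,5], I[6,6]. HN layers by μ_θ (6 steps, strictly decreasing):
  μ^(1)=60; μ^(2)=49; μ^(3)=5; μ^(4)=-45/2; μ^(5)=-28; μ^(6)=-50

((0, 0, 0, 0, 0, 1); (0, 0, 0, 0, 2, 0); (1, 0, 1, 1, 0, 0); (1, 1, 0, 0, 0, 0); (0, 0, 0, 1, 0, 0); (0, 2, 0, 0, 0, 0))


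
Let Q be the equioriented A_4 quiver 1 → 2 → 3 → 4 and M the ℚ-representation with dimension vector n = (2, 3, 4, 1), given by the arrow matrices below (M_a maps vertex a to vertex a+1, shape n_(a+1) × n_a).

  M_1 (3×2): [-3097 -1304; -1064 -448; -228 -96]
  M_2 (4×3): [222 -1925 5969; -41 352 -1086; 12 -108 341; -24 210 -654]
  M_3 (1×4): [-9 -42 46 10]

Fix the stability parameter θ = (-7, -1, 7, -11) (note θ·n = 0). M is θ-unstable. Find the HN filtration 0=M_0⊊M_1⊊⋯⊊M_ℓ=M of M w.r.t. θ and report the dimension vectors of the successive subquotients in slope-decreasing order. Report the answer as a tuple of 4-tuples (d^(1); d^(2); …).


Barcode: M ≅ I[1,1], I[1,3], I[2,3], I[2,4], I[3,3]. HN layers by μ_θ (4 steps, strictly decreasing):
  μ^(1)=7; μ^(2)=-1; μ^(3)=-5/3; μ^(4)=-7

((0, 0, 3, 0); (0, 2, 0, 0); (0, 1, 1, 1); (2, 0, 0, 0))


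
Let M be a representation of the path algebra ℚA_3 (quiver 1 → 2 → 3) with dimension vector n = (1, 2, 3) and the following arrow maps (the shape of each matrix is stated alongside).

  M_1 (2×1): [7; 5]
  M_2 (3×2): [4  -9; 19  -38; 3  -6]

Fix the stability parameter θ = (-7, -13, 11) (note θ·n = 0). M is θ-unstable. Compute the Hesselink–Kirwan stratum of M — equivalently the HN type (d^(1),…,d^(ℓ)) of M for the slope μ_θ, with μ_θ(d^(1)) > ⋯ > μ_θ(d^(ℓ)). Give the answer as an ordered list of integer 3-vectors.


Interval decomposition of M: I[1,3], I[2,3], I[3,3].
HN type (ℓ=3): μ^(1)=11; μ^(2)=-10; μ^(3)=-13

((0, 0, 3); (1, 1, 0); (0, 1, 0))


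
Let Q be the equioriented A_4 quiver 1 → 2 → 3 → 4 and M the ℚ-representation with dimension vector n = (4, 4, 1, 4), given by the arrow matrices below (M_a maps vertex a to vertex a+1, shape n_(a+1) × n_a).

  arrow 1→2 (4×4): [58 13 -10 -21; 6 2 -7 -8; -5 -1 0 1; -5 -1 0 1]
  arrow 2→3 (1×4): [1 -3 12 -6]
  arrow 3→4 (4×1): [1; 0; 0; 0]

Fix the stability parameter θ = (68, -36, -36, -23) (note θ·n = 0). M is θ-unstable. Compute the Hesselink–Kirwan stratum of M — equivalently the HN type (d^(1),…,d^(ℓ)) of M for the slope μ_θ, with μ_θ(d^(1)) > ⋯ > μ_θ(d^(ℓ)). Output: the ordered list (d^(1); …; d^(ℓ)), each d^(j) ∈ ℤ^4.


Interval decomposition of M: I[1,1], I[1,2]^2, I[1,4], I[2,2], I[4,4]^3.
HN type (ℓ=5): μ^(1)=68; μ^(2)=16; μ^(3)=-27/4; μ^(4)=-23; μ^(5)=-36

((1, 0, 0, 0); (2, 2, 0, 0); (1, 1, 1, 1); (0, 0, 0, 3); (0, 1, 0, 0))


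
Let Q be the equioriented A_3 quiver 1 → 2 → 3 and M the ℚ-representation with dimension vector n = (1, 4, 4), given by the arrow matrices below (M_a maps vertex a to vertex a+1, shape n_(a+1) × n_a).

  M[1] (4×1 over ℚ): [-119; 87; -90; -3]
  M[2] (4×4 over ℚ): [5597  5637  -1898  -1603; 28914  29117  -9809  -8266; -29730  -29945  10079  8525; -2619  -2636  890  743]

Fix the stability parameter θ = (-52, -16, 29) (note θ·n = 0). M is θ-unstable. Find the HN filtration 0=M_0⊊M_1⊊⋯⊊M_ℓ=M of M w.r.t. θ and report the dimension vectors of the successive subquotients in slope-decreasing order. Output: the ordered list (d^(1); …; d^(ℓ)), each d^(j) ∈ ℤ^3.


Interval decomposition of M: I[1,3], I[2,3]^3.
HN type (ℓ=3): μ^(1)=29; μ^(2)=-16; μ^(3)=-52

((0, 0, 4); (0, 4, 0); (1, 0, 0))


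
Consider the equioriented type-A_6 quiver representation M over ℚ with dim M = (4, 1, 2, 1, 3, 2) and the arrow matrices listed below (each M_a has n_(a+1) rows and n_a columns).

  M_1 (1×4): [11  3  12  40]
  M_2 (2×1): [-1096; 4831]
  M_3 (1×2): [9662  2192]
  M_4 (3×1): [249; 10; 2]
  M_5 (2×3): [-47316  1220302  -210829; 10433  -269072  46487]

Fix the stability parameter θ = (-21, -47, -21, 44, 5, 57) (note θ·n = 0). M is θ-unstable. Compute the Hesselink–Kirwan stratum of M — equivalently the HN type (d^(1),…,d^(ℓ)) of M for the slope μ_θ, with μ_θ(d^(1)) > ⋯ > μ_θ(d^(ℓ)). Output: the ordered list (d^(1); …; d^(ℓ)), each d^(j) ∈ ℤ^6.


Barcode: M ≅ I[1,1]^3, I[1,3], I[3,6], I[5,5], I[5,6]. HN layers by μ_θ (5 steps, strictly decreasing):
  μ^(1)=57; μ^(2)=49/2; μ^(3)=5; μ^(4)=-21; μ^(5)=-34

((0, 0, 0, 0, 0, 2); (0, 0, 0, 1, 1, 0); (0, 0, 0, 0, 2, 0); (3, 0, 2, 0, 0, 0); (1, 1, 0, 0, 0, 0))


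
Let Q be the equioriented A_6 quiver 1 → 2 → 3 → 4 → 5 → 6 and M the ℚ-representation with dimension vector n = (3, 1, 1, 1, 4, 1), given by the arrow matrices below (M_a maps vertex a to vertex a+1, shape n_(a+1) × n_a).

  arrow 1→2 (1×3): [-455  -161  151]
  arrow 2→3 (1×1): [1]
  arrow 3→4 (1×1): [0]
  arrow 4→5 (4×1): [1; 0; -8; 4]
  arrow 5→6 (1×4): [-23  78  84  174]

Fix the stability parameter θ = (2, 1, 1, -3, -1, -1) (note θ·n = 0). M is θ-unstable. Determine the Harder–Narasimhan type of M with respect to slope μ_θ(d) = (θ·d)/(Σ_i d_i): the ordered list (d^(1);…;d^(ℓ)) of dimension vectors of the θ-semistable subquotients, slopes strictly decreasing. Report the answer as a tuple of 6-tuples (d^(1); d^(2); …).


Barcode: M ≅ I[1,1]^2, I[1,3], I[4,6], I[5,5]^3. HN layers by μ_θ (4 steps, strictly decreasing):
  μ^(1)=2; μ^(2)=4/3; μ^(3)=-1; μ^(4)=-3

((2, 0, 0, 0, 0, 0); (1, 1, 1, 0, 0, 0); (0, 0, 0, 0, 4, 1); (0, 0, 0, 1, 0, 0))


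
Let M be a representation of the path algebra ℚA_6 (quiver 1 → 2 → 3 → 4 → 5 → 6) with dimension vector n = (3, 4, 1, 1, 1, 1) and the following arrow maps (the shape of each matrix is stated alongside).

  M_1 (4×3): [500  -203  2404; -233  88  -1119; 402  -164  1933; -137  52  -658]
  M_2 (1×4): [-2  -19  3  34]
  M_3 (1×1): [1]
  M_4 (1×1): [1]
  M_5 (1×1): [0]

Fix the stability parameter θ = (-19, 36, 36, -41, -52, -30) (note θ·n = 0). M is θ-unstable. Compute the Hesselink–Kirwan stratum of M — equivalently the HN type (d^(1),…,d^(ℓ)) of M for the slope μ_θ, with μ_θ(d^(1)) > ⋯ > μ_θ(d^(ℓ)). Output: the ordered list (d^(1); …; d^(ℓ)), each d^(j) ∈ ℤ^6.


Interval decomposition of M: I[1,2]^2, I[1,5], I[2,2], I[6,6].
HN type (ℓ=4): μ^(1)=36; μ^(2)=-21/4; μ^(3)=-19; μ^(4)=-30

((0, 3, 0, 0, 0, 0); (0, 1, 1, 1, 1, 0); (3, 0, 0, 0, 0, 0); (0, 0, 0, 0, 0, 1))


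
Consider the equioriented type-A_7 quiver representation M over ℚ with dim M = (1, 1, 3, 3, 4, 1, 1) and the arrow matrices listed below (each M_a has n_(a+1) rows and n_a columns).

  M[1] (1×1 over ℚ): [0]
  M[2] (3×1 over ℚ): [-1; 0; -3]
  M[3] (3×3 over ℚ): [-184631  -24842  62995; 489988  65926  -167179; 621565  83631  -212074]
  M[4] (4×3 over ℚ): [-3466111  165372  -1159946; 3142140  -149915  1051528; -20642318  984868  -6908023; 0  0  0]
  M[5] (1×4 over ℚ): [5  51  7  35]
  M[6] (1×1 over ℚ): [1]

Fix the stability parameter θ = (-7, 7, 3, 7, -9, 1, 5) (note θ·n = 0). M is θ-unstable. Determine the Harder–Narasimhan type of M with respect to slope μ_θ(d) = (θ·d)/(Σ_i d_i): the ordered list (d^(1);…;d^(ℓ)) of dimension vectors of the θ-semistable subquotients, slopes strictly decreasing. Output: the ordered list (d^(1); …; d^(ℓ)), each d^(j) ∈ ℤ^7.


Interval decomposition of M: I[1,1], I[2,7], I[3,5]^2, I[5,5].
HN type (ℓ=5): μ^(1)=5; μ^(2)=9/5; μ^(3)=1/3; μ^(4)=-7; μ^(5)=-9

((0, 0, 0, 0, 0, 0, 1); (0, 1, 1, 1, 1, 1, 0); (0, 0, 2, 2, 2, 0, 0); (1, 0, 0, 0, 0, 0, 0); (0, 0, 0, 0, 1, 0, 0))


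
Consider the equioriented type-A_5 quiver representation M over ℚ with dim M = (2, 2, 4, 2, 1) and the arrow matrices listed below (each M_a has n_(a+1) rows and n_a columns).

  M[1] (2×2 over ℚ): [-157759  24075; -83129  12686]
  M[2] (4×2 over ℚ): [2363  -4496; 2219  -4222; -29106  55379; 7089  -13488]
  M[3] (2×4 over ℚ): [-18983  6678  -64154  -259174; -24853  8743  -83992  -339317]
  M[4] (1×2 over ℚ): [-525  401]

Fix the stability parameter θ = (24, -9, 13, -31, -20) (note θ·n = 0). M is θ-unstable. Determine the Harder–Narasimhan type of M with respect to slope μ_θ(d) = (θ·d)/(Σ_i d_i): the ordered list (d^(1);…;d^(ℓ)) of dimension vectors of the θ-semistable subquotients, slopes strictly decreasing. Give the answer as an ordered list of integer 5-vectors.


Interval decomposition of M: I[1,4], I[1,5], I[3,3]^2.
HN type (ℓ=3): μ^(1)=13; μ^(2)=-3/4; μ^(3)=-23/5

((0, 0, 2, 0, 0); (1, 1, 1, 1, 0); (1, 1, 1, 1, 1))
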